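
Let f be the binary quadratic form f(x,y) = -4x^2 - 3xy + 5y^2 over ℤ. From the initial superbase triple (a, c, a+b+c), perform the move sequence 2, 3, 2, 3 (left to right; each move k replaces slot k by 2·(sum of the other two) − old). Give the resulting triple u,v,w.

start (-4,5,-2) = (f(1,0),f(0,1),f(1,1))
replace slot 2: 2·((-4)+(-2)) − 5 = -17 → (-4,-17,-2)
replace slot 3: 2·((-4)+(-17)) − (-2) = -40 → (-4,-17,-40)
replace slot 2: 2·((-4)+(-40)) − (-17) = -71 → (-4,-71,-40)
replace slot 3: 2·((-4)+(-71)) − (-40) = -110 → (-4,-71,-110)

-4,-71,-110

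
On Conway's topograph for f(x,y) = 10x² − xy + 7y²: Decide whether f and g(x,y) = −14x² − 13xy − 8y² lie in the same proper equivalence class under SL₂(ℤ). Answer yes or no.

D₁ = -279, D₂ = -279
f: flip: (10,-1,7)→(7,1,10)
f: reduced (well bottom): (7,1,10) with a≤c, −a<b≤a
g is negative-definite; reduce −g:
−g: flip: (14,13,8)→(8,-13,14)
−g: translate: b→3 (≡-13 mod 16), so (8,-13,14)→(8,3,9)
−g: reduced (well bottom): (8,3,9) with a≤c, −a<b≤a
flip sign back: reduced form of g is (-8,-3,-9)
reduced forms (7, 1, 10) vs (-8, -3, -9) ⇒ inequivalent

no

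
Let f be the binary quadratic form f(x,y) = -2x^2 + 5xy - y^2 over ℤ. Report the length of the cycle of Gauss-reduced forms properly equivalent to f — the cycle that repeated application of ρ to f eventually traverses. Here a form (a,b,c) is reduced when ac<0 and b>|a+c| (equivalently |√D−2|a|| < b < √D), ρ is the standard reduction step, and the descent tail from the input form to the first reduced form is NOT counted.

D = 17, ⌊√D⌋ = 4
descent: ρ → (-1,3,2)  [lands on river]
river: ρ → (2,1,-2)
river: ρ → (-2,3,1)
river: ρ → (1,3,-2)
river: ρ → (-2,1,2)
river: ρ → (2,3,-1)
ρ-cycle length = 6 (tail of 1 descent step not counted)

6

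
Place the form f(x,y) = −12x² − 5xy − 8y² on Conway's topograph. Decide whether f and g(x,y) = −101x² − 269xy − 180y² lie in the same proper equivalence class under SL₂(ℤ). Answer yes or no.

D₁ = -359, D₂ = -359
f is negative-definite; reduce −f:
−f: flip: (12,5,8)→(8,-5,12)
−f: reduced (well bottom): (8,-5,12) with a≤c, −a<b≤a
flip sign back: reduced form of f is (-8,5,-12)
g is negative-definite; reduce −g:
−g: translate: b→67 (≡269 mod 202), so (101,269,180)→(101,67,12)
−g: flip: (101,67,12)→(12,-67,101)
−g: translate: b→5 (≡-67 mod 24), so (12,-67,101)→(12,5,8)
−g: flip: (12,5,8)→(8,-5,12)
−g: reduced (well bottom): (8,-5,12) with a≤c, −a<b≤a
flip sign back: reduced form of g is (-8,5,-12)
reduced forms (-8, 5, -12) vs (-8, 5, -12) ⇒ equivalent

yes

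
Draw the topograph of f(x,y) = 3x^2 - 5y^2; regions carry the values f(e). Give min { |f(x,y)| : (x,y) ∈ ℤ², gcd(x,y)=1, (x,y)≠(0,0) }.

descent: ρ → (-5,0,3)
descent: ρ → (3,6,-2)  [lands on river]
river: ρ → (-2,6,3)
closes: descent 2, river 2
min |a| on river = 2

2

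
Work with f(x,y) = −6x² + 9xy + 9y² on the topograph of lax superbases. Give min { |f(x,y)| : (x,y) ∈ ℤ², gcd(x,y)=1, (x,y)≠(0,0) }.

river: ρ → (9,9,-6)
river: ρ → (-6,15,3)
river: ρ → (3,15,-6)
river: ρ → (-6,9,9)
closes: descent 0, river 4
min |a| on river = 3

3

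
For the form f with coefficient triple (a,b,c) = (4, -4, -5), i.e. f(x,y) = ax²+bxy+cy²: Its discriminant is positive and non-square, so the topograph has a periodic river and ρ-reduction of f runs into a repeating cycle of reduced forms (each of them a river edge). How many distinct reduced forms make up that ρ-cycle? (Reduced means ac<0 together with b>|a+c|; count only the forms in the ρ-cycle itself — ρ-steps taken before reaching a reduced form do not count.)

D = 96, ⌊√D⌋ = 9
descent: ρ → (-5,4,4)  [lands on river]
river: ρ → (4,4,-5)
river: ρ → (-5,6,3)
river: ρ → (3,6,-5)
ρ-cycle length = 4 (tail of 1 descent step not counted)

4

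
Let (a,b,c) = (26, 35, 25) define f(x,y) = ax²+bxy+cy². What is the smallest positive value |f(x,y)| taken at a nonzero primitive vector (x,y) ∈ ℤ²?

translate: b→-17 (≡35 mod 52), so (26,35,25)→(26,-17,16)
flip: (26,-17,16)→(16,17,26)
translate: b→-15 (≡17 mod 32), so (16,17,26)→(16,-15,25)
reduced (well bottom): (16,-15,25) with a≤c, −a<b≤a
well minimum = a = 16

16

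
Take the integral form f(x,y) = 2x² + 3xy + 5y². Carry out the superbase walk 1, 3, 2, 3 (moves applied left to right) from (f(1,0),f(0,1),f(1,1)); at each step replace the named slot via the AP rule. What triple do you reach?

start (2,5,10) = (f(1,0),f(0,1),f(1,1))
replace slot 1: 2·(5+10) − 2 = 28 → (28,5,10)
replace slot 3: 2·(28+5) − 10 = 56 → (28,5,56)
replace slot 2: 2·(28+56) − 5 = 163 → (28,163,56)
replace slot 3: 2·(28+163) − 56 = 326 → (28,163,326)

28,163,326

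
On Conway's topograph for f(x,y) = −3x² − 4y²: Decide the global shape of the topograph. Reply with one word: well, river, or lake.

D = b²−4ac = 0² − 4·(-3)·(-4) = -48
D < 0 ⇒ definite ⇒ every region one sign ⇒ single well

well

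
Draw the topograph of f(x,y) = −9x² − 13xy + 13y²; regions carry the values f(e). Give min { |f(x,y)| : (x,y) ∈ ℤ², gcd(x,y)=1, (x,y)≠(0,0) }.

descent: ρ → (13,13,-9)  [lands on river]
river: ρ → (-9,23,3)
river: ρ → (3,25,-1)
river: ρ → (-1,25,3)
river: ρ → (3,23,-9)
river: ρ → (-9,13,13)
closes: descent 1, river 6
min |a| on river = 1

1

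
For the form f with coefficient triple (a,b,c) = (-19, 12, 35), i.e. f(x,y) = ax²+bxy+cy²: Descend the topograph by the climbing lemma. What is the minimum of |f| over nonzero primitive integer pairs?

descent: ρ → (35,-12,-19)
descent: ρ → (-19,50,4)  [lands on river]
river: ρ → (4,46,-43)
river: ρ → (-43,40,7)
river: ρ → (7,44,-31)
river: ρ → (-31,18,20)
river: ρ → (20,22,-29)
river: ρ → (-29,36,13)
river: ρ → (13,42,-20)
river: ρ → (-20,38,17)
river: ρ → (17,30,-28)
river: ρ → (-28,26,19)
river: ρ → (19,50,-4)
river: ρ → (-4,46,43)
river: ρ → (43,40,-7)
river: ρ → (-7,44,31)
river: ρ → (31,18,-20)
river: ρ → (-20,22,29)
river: ρ → (29,36,-13)
river: ρ → (-13,42,20)
river: ρ → (20,38,-17)
river: ρ → (-17,30,28)
river: ρ → (28,26,-19)
closes: descent 2, river 22
min |a| on river = 4

4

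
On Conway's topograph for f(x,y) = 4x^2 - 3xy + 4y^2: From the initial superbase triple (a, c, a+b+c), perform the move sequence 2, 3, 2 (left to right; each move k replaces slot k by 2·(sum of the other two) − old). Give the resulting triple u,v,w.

start (4,4,5) = (f(1,0),f(0,1),f(1,1))
replace slot 2: 2·(4+5) − 4 = 14 → (4,14,5)
replace slot 3: 2·(4+14) − 5 = 31 → (4,14,31)
replace slot 2: 2·(4+31) − 14 = 56 → (4,56,31)

4,56,31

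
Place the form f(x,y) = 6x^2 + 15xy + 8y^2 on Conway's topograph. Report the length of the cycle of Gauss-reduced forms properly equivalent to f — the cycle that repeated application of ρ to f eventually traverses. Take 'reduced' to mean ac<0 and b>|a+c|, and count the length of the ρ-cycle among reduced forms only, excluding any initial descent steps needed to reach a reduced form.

D = 33, ⌊√D⌋ = 5
descent: ρ → (8,1,-1)
descent: ρ → (-1,5,2)  [lands on river]
river: ρ → (2,3,-3)
river: ρ → (-3,3,2)
river: ρ → (2,5,-1)
ρ-cycle length = 4 (tail of 2 descent steps not counted)

4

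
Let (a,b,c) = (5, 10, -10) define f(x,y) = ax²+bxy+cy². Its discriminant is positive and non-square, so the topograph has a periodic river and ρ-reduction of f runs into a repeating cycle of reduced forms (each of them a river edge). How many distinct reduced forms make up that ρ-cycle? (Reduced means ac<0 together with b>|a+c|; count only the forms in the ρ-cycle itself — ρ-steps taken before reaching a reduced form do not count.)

D = 300, ⌊√D⌋ = 17
river: ρ → (-10,10,5)
river: ρ → (5,10,-10)
ρ-cycle length = 2 (tail of 0 descent steps not counted)

2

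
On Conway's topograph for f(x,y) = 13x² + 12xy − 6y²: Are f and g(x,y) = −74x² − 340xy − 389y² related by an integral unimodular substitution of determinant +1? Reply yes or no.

D₁ = 456, D₂ = 456
river cycle of f (length 10): (-6, 12, 13), (13, 14, -5), (-5, 16, 10), (10, 4, -11), (-11, 18, 3), (3, 18, -11), (-11, 4, 10), (10, 16, -5), (-5, 14, 13), (13, 12, -6)
river cycle of g (length 10): (-5, 14, 13), (13, 12, -6), (-6, 12, 13), (13, 14, -5), (-5, 16, 10), (10, 4, -11), (-11, 18, 3), (3, 18, -11), (-11, 4, 10), (10, 16, -5)
cycles coincide ⇒ equivalent

yes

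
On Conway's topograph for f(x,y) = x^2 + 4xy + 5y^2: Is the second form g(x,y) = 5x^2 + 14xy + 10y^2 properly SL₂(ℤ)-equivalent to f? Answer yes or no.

D₁ = -4, D₂ = -4
f: translate: b→0 (≡4 mod 2), so (1,4,5)→(1,0,1)
f: reduced (well bottom): (1,0,1) with a≤c, −a<b≤a
g: translate: b→4 (≡14 mod 10), so (5,14,10)→(5,4,1)
g: flip: (5,4,1)→(1,-4,5)
g: translate: b→0 (≡-4 mod 2), so (1,-4,5)→(1,0,1)
g: reduced (well bottom): (1,0,1) with a≤c, −a<b≤a
reduced forms (1, 0, 1) vs (1, 0, 1) ⇒ equivalent

yes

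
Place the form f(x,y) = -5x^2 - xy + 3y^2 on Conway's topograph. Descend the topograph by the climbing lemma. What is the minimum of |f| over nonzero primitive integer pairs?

descent: ρ → (3,7,-1)  [lands on river]
river: ρ → (-1,7,3)
river: ρ → (3,5,-3)
river: ρ → (-3,7,1)
river: ρ → (1,7,-3)
river: ρ → (-3,5,3)
closes: descent 1, river 6
min |a| on river = 1

1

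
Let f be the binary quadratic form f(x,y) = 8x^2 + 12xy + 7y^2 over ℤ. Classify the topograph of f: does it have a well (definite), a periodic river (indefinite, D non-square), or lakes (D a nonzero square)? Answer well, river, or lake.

D = b²−4ac = 12² − 4·8·7 = -80
D < 0 ⇒ definite ⇒ every region one sign ⇒ single well

well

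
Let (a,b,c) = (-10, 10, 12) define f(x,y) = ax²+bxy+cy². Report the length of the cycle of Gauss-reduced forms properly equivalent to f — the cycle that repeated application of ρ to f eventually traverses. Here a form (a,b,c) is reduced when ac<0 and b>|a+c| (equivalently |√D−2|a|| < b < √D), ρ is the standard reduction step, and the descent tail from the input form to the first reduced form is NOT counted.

D = 580, ⌊√D⌋ = 24
river: ρ → (12,14,-8)
river: ρ → (-8,18,8)
river: ρ → (8,14,-12)
river: ρ → (-12,10,10)
river: ρ → (10,10,-12)
river: ρ → (-12,14,8)
river: ρ → (8,18,-8)
river: ρ → (-8,14,12)
river: ρ → (12,10,-10)
river: ρ → (-10,10,12)
ρ-cycle length = 10 (tail of 0 descent steps not counted)

10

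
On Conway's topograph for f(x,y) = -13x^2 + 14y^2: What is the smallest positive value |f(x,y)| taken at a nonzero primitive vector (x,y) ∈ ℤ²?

descent: ρ → (14,0,-13)
descent: ρ → (-13,26,1)  [lands on river]
river: ρ → (1,26,-13)
closes: descent 2, river 2
min |a| on river = 1

1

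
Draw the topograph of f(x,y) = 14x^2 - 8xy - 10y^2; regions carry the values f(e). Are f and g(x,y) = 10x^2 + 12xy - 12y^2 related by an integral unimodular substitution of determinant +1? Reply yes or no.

D₁ = 624, D₂ = 624
river cycle of f (length 6): (-10, 8, 14), (14, 20, -4), (-4, 20, 14), (14, 8, -10), (-10, 12, 12), (12, 12, -10)
river cycle of g (length 6): (-12, 12, 10), (10, 8, -14), (-14, 20, 4), (4, 20, -14), (-14, 8, 10), (10, 12, -12)
cycles differ ⇒ inequivalent

no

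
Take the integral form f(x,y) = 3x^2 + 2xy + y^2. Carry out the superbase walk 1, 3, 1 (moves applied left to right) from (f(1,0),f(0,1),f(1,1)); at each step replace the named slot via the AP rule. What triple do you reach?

start (3,1,6) = (f(1,0),f(0,1),f(1,1))
replace slot 1: 2·(1+6) − 3 = 11 → (11,1,6)
replace slot 3: 2·(11+1) − 6 = 18 → (11,1,18)
replace slot 1: 2·(1+18) − 11 = 27 → (27,1,18)

27,1,18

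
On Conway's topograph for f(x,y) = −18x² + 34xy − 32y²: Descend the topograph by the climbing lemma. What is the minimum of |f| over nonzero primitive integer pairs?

translate: b→2 (≡-34 mod 36), so (18,-34,32)→(18,2,16)
flip: (18,2,16)→(16,-2,18)
reduced (well bottom): (16,-2,18) with a≤c, −a<b≤a
well minimum |f| = |-16| = 16 (negative-definite)

16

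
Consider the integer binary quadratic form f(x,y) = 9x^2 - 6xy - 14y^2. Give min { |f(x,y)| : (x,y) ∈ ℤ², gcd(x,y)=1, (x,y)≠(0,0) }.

descent: ρ → (-14,6,9)  [lands on river]
river: ρ → (9,12,-11)
river: ρ → (-11,10,10)
river: ρ → (10,10,-11)
river: ρ → (-11,12,9)
river: ρ → (9,6,-14)
river: ρ → (-14,22,1)
river: ρ → (1,22,-14)
closes: descent 1, river 8
min |a| on river = 1

1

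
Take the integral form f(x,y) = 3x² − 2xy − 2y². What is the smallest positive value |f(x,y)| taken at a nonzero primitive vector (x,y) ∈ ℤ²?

descent: ρ → (-2,2,3)  [lands on river]
river: ρ → (3,4,-1)
river: ρ → (-1,4,3)
river: ρ → (3,2,-2)
closes: descent 1, river 4
min |a| on river = 1

1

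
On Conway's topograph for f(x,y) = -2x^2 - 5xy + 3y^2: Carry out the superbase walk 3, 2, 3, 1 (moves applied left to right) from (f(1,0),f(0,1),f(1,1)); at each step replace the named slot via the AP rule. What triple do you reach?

start (-2,3,-4) = (f(1,0),f(0,1),f(1,1))
replace slot 3: 2·((-2)+3) − (-4) = 6 → (-2,3,6)
replace slot 2: 2·((-2)+6) − 3 = 5 → (-2,5,6)
replace slot 3: 2·((-2)+5) − 6 = 0 → (-2,5,0)
replace slot 1: 2·(5+0) − (-2) = 12 → (12,5,0)

12,5,0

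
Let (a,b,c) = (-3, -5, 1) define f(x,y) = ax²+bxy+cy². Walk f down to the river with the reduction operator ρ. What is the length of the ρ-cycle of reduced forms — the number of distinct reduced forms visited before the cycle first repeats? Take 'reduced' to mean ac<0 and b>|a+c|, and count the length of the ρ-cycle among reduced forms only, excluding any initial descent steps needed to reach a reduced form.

D = 37, ⌊√D⌋ = 6
descent: ρ → (1,5,-3)  [lands on river]
river: ρ → (-3,1,3)
river: ρ → (3,5,-1)
river: ρ → (-1,5,3)
river: ρ → (3,1,-3)
river: ρ → (-3,5,1)
ρ-cycle length = 6 (tail of 1 descent step not counted)

6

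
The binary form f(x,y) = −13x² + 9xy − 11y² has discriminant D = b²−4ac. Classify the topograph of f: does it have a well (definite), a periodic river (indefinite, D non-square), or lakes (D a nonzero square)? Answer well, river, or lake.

D = b²−4ac = 9² − 4·(-13)·(-11) = -491
D < 0 ⇒ definite ⇒ every region one sign ⇒ single well

well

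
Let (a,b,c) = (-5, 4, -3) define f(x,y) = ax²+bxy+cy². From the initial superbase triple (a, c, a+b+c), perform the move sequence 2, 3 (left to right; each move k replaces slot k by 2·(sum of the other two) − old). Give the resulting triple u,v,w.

start (-5,-3,-4) = (f(1,0),f(0,1),f(1,1))
replace slot 2: 2·((-5)+(-4)) − (-3) = -15 → (-5,-15,-4)
replace slot 3: 2·((-5)+(-15)) − (-4) = -36 → (-5,-15,-36)

-5,-15,-36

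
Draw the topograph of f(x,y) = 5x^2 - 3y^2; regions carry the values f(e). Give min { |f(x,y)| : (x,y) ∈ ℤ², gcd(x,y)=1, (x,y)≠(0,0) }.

descent: ρ → (-3,6,2)  [lands on river]
river: ρ → (2,6,-3)
closes: descent 1, river 2
min |a| on river = 2

2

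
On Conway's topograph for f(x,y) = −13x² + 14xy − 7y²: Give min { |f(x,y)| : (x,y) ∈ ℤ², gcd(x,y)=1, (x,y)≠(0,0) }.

translate: b→12 (≡-14 mod 26), so (13,-14,7)→(13,12,6)
flip: (13,12,6)→(6,-12,13)
translate: b→0 (≡-12 mod 12), so (6,-12,13)→(6,0,7)
reduced (well bottom): (6,0,7) with a≤c, −a<b≤a
well minimum |f| = |-6| = 6 (negative-definite)

6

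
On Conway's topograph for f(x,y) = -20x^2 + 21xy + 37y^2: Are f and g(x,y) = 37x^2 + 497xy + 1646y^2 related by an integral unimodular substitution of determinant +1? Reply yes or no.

D₁ = 3401, D₂ = 3401
river cycle of f (length 40): (37, 53, -4), (-4, 51, 50), (50, 49, -5), (-5, 51, 40), (40, 29, -16), (-16, 35, 34), (34, 33, -17), (-17, 35, 32), (32, 29, -20), (-20, 51, 10), … (30 more)
river cycle of g (length 40): (37, 53, -4), (-4, 51, 50), (50, 49, -5), (-5, 51, 40), (40, 29, -16), (-16, 35, 34), (34, 33, -17), (-17, 35, 32), (32, 29, -20), (-20, 51, 10), … (30 more)
cycles coincide ⇒ equivalent

yes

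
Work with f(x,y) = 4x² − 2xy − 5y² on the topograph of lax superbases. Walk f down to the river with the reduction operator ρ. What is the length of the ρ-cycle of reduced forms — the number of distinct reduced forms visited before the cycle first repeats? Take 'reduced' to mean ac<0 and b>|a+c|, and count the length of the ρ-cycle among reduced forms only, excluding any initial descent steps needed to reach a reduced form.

D = 84, ⌊√D⌋ = 9
descent: ρ → (-5,2,4)  [lands on river]
river: ρ → (4,6,-3)
river: ρ → (-3,6,4)
river: ρ → (4,2,-5)
river: ρ → (-5,8,1)
river: ρ → (1,8,-5)
ρ-cycle length = 6 (tail of 1 descent step not counted)

6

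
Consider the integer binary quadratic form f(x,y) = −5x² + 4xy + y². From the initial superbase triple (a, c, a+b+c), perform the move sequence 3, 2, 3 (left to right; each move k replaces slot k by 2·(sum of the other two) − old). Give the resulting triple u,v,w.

start (-5,1,0) = (f(1,0),f(0,1),f(1,1))
replace slot 3: 2·((-5)+1) − 0 = -8 → (-5,1,-8)
replace slot 2: 2·((-5)+(-8)) − 1 = -27 → (-5,-27,-8)
replace slot 3: 2·((-5)+(-27)) − (-8) = -56 → (-5,-27,-56)

-5,-27,-56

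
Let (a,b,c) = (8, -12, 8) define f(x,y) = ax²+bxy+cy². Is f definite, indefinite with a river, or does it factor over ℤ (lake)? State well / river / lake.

D = b²−4ac = (-12)² − 4·8·8 = -112
D < 0 ⇒ definite ⇒ every region one sign ⇒ single well

well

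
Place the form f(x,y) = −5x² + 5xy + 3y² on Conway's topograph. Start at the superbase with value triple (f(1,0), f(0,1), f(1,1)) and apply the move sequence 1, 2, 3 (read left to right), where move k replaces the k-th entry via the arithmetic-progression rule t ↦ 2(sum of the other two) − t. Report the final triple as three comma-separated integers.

start (-5,3,3) = (f(1,0),f(0,1),f(1,1))
replace slot 1: 2·(3+3) − (-5) = 17 → (17,3,3)
replace slot 2: 2·(17+3) − 3 = 37 → (17,37,3)
replace slot 3: 2·(17+37) − 3 = 105 → (17,37,105)

17,37,105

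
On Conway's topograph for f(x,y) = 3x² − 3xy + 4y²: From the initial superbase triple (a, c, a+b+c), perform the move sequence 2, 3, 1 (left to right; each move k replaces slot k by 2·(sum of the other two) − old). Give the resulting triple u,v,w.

start (3,4,4) = (f(1,0),f(0,1),f(1,1))
replace slot 2: 2·(3+4) − 4 = 10 → (3,10,4)
replace slot 3: 2·(3+10) − 4 = 22 → (3,10,22)
replace slot 1: 2·(10+22) − 3 = 61 → (61,10,22)

61,10,22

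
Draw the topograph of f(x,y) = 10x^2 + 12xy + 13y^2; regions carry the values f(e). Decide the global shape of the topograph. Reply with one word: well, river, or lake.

D = b²−4ac = 12² − 4·10·13 = -376
D < 0 ⇒ definite ⇒ every region one sign ⇒ single well

well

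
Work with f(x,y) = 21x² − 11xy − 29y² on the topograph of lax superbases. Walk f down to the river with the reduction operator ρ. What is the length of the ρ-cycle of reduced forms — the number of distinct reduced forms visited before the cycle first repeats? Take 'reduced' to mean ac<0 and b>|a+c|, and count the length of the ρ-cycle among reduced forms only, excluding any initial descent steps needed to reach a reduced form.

D = 2557, ⌊√D⌋ = 50
descent: ρ → (-29,11,21)  [lands on river]
river: ρ → (21,31,-19)
river: ρ → (-19,45,7)
river: ρ → (7,39,-37)
river: ρ → (-37,35,9)
river: ρ → (9,37,-33)
river: ρ → (-33,29,13)
river: ρ → (13,49,-3)
river: ρ → (-3,47,29)
river: ρ → (29,11,-21)
river: ρ → (-21,31,19)
river: ρ → (19,45,-7)
river: ρ → (-7,39,37)
river: ρ → (37,35,-9)
river: ρ → (-9,37,33)
river: ρ → (33,29,-13)
river: ρ → (-13,49,3)
river: ρ → (3,47,-29)
ρ-cycle length = 18 (tail of 1 descent step not counted)

18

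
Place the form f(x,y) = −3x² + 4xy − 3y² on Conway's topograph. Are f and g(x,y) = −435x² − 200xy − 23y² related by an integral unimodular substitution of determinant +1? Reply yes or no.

D₁ = -20, D₂ = -20
f is negative-definite; reduce −f:
−f: translate: b→2 (≡-4 mod 6), so (3,-4,3)→(3,2,2)
−f: flip: (3,2,2)→(2,-2,3)
−f: translate: b→2 (≡-2 mod 4), so (2,-2,3)→(2,2,3)
−f: reduced (well bottom): (2,2,3) with a≤c, −a<b≤a
flip sign back: reduced form of f is (-2,-2,-3)
g is negative-definite; reduce −g:
−g: flip: (435,200,23)→(23,-200,435)
−g: translate: b→-16 (≡-200 mod 46), so (23,-200,435)→(23,-16,3)
−g: flip: (23,-16,3)→(3,16,23)
−g: translate: b→-2 (≡16 mod 6), so (3,16,23)→(3,-2,2)
−g: flip: (3,-2,2)→(2,2,3)
−g: reduced (well bottom): (2,2,3) with a≤c, −a<b≤a
flip sign back: reduced form of g is (-2,-2,-3)
reduced forms (-2, -2, -3) vs (-2, -2, -3) ⇒ equivalent

yes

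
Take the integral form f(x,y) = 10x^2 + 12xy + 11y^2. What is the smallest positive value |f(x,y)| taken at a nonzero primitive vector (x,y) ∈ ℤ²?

translate: b→-8 (≡12 mod 20), so (10,12,11)→(10,-8,9)
flip: (10,-8,9)→(9,8,10)
reduced (well bottom): (9,8,10) with a≤c, −a<b≤a
well minimum = a = 9

9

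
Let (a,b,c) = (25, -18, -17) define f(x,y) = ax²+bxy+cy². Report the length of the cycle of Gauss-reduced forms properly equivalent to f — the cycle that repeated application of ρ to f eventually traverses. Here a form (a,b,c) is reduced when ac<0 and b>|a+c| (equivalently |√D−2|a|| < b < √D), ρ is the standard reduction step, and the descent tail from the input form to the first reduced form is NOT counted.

D = 2024, ⌊√D⌋ = 44
descent: ρ → (-17,18,25)  [lands on river]
river: ρ → (25,32,-10)
river: ρ → (-10,28,31)
river: ρ → (31,34,-7)
river: ρ → (-7,36,26)
river: ρ → (26,16,-17)
ρ-cycle length = 6 (tail of 1 descent step not counted)

6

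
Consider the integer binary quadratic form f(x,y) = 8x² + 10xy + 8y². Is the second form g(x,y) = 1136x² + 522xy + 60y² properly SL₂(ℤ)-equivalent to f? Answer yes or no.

D₁ = -156, D₂ = -156
f: translate: b→-6 (≡10 mod 16), so (8,10,8)→(8,-6,6)
f: flip: (8,-6,6)→(6,6,8)
f: reduced (well bottom): (6,6,8) with a≤c, −a<b≤a
g: flip: (1136,522,60)→(60,-522,1136)
g: translate: b→-42 (≡-522 mod 120), so (60,-522,1136)→(60,-42,8)
g: flip: (60,-42,8)→(8,42,60)
g: translate: b→-6 (≡42 mod 16), so (8,42,60)→(8,-6,6)
g: flip: (8,-6,6)→(6,6,8)
g: reduced (well bottom): (6,6,8) with a≤c, −a<b≤a
reduced forms (6, 6, 8) vs (6, 6, 8) ⇒ equivalent

yes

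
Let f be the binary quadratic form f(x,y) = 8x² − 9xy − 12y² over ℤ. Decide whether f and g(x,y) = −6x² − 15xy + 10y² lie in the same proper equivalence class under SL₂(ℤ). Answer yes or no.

D₁ = 465, D₂ = 465
river cycle of f (length 10): (-12, 9, 8), (8, 7, -13), (-13, 19, 2), (2, 21, -3), (-3, 21, 2), (2, 19, -13), (-13, 7, 8), (8, 9, -12), (-12, 15, 5), (5, 15, -12)
river cycle of g (length 10): (10, 15, -6), (-6, 21, 1), (1, 21, -6), (-6, 15, 10), (10, 5, -11), (-11, 17, 4), (4, 15, -15), (-15, 15, 4), (4, 17, -11), (-11, 5, 10)
cycles differ ⇒ inequivalent

no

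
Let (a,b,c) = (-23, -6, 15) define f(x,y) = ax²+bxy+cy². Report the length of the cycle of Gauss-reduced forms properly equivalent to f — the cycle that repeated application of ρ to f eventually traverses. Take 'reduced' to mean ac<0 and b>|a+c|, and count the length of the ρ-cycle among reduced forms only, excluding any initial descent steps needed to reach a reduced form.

D = 1416, ⌊√D⌋ = 37
descent: ρ → (15,36,-2)  [lands on river]
river: ρ → (-2,36,15)
river: ρ → (15,24,-14)
river: ρ → (-14,32,7)
river: ρ → (7,24,-30)
river: ρ → (-30,36,1)
river: ρ → (1,36,-30)
river: ρ → (-30,24,7)
river: ρ → (7,32,-14)
river: ρ → (-14,24,15)
ρ-cycle length = 10 (tail of 1 descent step not counted)

10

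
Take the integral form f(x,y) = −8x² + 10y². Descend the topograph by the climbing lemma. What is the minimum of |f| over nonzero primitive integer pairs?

descent: ρ → (10,0,-8)
descent: ρ → (-8,16,2)  [lands on river]
river: ρ → (2,16,-8)
closes: descent 2, river 2
min |a| on river = 2

2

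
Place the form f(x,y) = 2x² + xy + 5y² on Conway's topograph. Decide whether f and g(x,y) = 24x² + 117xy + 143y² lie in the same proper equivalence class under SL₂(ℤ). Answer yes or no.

D₁ = -39, D₂ = -39
f: reduced (well bottom): (2,1,5) with a≤c, −a<b≤a
g: translate: b→21 (≡117 mod 48), so (24,117,143)→(24,21,5)
g: flip: (24,21,5)→(5,-21,24)
g: translate: b→-1 (≡-21 mod 10), so (5,-21,24)→(5,-1,2)
g: flip: (5,-1,2)→(2,1,5)
g: reduced (well bottom): (2,1,5) with a≤c, −a<b≤a
reduced forms (2, 1, 5) vs (2, 1, 5) ⇒ equivalent

yes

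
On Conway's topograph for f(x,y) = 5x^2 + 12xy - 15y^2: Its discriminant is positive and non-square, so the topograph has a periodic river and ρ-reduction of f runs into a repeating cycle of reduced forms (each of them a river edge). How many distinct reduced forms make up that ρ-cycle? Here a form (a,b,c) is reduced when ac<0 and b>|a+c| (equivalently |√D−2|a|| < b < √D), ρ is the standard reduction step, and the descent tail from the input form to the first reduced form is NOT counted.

D = 444, ⌊√D⌋ = 21
river: ρ → (-15,18,2)
river: ρ → (2,18,-15)
river: ρ → (-15,12,5)
river: ρ → (5,18,-6)
river: ρ → (-6,18,5)
river: ρ → (5,12,-15)
ρ-cycle length = 6 (tail of 0 descent steps not counted)

6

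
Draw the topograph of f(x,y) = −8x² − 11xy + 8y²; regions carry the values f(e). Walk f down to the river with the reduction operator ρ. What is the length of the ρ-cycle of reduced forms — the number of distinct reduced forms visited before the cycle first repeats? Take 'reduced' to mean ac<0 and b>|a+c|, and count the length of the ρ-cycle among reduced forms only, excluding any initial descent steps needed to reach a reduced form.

D = 377, ⌊√D⌋ = 19
descent: ρ → (8,11,-8)  [lands on river]
river: ρ → (-8,5,11)
river: ρ → (11,17,-2)
river: ρ → (-2,19,2)
river: ρ → (2,17,-11)
river: ρ → (-11,5,8)
ρ-cycle length = 6 (tail of 1 descent step not counted)

6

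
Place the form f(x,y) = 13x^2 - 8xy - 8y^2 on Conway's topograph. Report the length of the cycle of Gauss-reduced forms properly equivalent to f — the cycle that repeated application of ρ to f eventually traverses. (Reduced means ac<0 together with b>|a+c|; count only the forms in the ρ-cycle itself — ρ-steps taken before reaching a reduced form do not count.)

D = 480, ⌊√D⌋ = 21
descent: ρ → (-8,8,13)  [lands on river]
river: ρ → (13,18,-3)
river: ρ → (-3,18,13)
river: ρ → (13,8,-8)
ρ-cycle length = 4 (tail of 1 descent step not counted)

4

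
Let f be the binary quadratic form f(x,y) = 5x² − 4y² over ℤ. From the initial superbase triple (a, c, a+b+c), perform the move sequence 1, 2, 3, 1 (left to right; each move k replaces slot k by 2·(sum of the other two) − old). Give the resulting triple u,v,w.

start (5,-4,1) = (f(1,0),f(0,1),f(1,1))
replace slot 1: 2·((-4)+1) − 5 = -11 → (-11,-4,1)
replace slot 2: 2·((-11)+1) − (-4) = -16 → (-11,-16,1)
replace slot 3: 2·((-11)+(-16)) − 1 = -55 → (-11,-16,-55)
replace slot 1: 2·((-16)+(-55)) − (-11) = -131 → (-131,-16,-55)

-131,-16,-55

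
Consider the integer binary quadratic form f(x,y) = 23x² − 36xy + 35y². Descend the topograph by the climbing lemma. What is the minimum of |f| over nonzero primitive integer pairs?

translate: b→10 (≡-36 mod 46), so (23,-36,35)→(23,10,22)
flip: (23,10,22)→(22,-10,23)
reduced (well bottom): (22,-10,23) with a≤c, −a<b≤a
well minimum = a = 22

22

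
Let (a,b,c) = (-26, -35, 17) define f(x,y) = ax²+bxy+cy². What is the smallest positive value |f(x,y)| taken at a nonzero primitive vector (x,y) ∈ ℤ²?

descent: ρ → (17,35,-26)  [lands on river]
river: ρ → (-26,17,26)
river: ρ → (26,35,-17)
river: ρ → (-17,33,28)
river: ρ → (28,23,-22)
river: ρ → (-22,21,29)
river: ρ → (29,37,-14)
river: ρ → (-14,47,14)
river: ρ → (14,37,-29)
river: ρ → (-29,21,22)
river: ρ → (22,23,-28)
river: ρ → (-28,33,17)
closes: descent 1, river 12
min |a| on river = 14

14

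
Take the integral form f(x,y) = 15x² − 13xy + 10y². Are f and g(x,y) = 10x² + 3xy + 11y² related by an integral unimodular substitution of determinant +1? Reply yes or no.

D₁ = -431, D₂ = -431
f: flip: (15,-13,10)→(10,13,15)
f: translate: b→-7 (≡13 mod 20), so (10,13,15)→(10,-7,12)
f: reduced (well bottom): (10,-7,12) with a≤c, −a<b≤a
g: reduced (well bottom): (10,3,11) with a≤c, −a<b≤a
reduced forms (10, -7, 12) vs (10, 3, 11) ⇒ inequivalent

no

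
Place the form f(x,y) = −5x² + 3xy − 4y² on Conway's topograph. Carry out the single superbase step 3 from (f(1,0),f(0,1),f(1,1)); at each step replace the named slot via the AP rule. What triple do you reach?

start (-5,-4,-6) = (f(1,0),f(0,1),f(1,1))
replace slot 3: 2·((-5)+(-4)) − (-6) = -12 → (-5,-4,-12)

-5,-4,-12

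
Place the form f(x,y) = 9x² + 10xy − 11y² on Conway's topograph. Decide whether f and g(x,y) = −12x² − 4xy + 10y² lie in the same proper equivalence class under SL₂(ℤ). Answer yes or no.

D₁ = 496, D₂ = 496
river cycle of f (length 16): (-11, 12, 8), (8, 20, -3), (-3, 22, 1), (1, 22, -3), (-3, 20, 8), (8, 12, -11), (-11, 10, 9), (9, 8, -12), (-12, 16, 5), (5, 14, -15), … (6 more)
river cycle of g (length 8): (10, 4, -12), (-12, 20, 2), (2, 20, -12), (-12, 4, 10), (10, 16, -6), (-6, 20, 4), (4, 20, -6), (-6, 16, 10)
cycles differ ⇒ inequivalent

no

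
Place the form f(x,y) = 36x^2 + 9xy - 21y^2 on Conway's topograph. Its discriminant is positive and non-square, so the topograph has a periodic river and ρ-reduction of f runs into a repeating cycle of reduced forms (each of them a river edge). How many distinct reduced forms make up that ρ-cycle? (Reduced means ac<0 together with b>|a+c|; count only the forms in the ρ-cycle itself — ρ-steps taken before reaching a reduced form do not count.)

D = 3105, ⌊√D⌋ = 55
descent: ρ → (-21,33,24)  [lands on river]
river: ρ → (24,15,-30)
river: ρ → (-30,45,9)
river: ρ → (9,45,-30)
river: ρ → (-30,15,24)
river: ρ → (24,33,-21)
river: ρ → (-21,51,6)
river: ρ → (6,45,-45)
river: ρ → (-45,45,6)
river: ρ → (6,51,-21)
ρ-cycle length = 10 (tail of 1 descent step not counted)

10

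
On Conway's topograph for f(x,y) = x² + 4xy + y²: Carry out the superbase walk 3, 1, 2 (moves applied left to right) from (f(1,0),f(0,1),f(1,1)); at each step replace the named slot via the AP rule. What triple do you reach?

start (1,1,6) = (f(1,0),f(0,1),f(1,1))
replace slot 3: 2·(1+1) − 6 = -2 → (1,1,-2)
replace slot 1: 2·(1+(-2)) − 1 = -3 → (-3,1,-2)
replace slot 2: 2·((-3)+(-2)) − 1 = -11 → (-3,-11,-2)

-3,-11,-2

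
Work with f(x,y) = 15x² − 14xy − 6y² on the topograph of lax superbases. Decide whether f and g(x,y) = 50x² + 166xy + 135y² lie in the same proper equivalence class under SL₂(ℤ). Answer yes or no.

D₁ = 556, D₂ = 556
river cycle of f (length 18): (-6, 14, 15), (15, 16, -5), (-5, 14, 18), (18, 22, -1), (-1, 22, 18), (18, 14, -5), (-5, 16, 15), (15, 14, -6), (-6, 22, 3), (3, 20, -13), … (8 more)
river cycle of g (length 18): (-6, 14, 15), (15, 16, -5), (-5, 14, 18), (18, 22, -1), (-1, 22, 18), (18, 14, -5), (-5, 16, 15), (15, 14, -6), (-6, 22, 3), (3, 20, -13), … (8 more)
cycles coincide ⇒ equivalent

yes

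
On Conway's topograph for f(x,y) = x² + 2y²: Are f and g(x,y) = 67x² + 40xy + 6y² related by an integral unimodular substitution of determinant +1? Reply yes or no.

D₁ = -8, D₂ = -8
f: reduced (well bottom): (1,0,2) with a≤c, −a<b≤a
g: flip: (67,40,6)→(6,-40,67)
g: translate: b→-4 (≡-40 mod 12), so (6,-40,67)→(6,-4,1)
g: flip: (6,-4,1)→(1,4,6)
g: translate: b→0 (≡4 mod 2), so (1,4,6)→(1,0,2)
g: reduced (well bottom): (1,0,2) with a≤c, −a<b≤a
reduced forms (1, 0, 2) vs (1, 0, 2) ⇒ equivalent

yes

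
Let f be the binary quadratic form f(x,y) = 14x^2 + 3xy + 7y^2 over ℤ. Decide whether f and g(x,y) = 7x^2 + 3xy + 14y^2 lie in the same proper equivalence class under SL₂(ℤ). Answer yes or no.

D₁ = -383, D₂ = -383
f: flip: (14,3,7)→(7,-3,14)
f: reduced (well bottom): (7,-3,14) with a≤c, −a<b≤a
g: reduced (well bottom): (7,3,14) with a≤c, −a<b≤a
reduced forms (7, -3, 14) vs (7, 3, 14) ⇒ inequivalent

no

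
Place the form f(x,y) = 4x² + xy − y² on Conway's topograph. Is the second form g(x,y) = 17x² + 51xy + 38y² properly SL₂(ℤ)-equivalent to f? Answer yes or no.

D₁ = 17, D₂ = 17
river cycle of f (length 6): (-1, 3, 2), (2, 1, -2), (-2, 3, 1), (1, 3, -2), (-2, 1, 2), (2, 3, -1)
river cycle of g (length 6): (-1, 3, 2), (2, 1, -2), (-2, 3, 1), (1, 3, -2), (-2, 1, 2), (2, 3, -1)
cycles coincide ⇒ equivalent

yes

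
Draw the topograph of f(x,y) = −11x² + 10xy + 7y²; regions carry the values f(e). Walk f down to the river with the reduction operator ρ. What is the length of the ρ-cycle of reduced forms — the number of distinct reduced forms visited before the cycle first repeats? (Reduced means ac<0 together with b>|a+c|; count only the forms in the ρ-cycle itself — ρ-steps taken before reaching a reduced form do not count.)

D = 408, ⌊√D⌋ = 20
river: ρ → (7,18,-3)
river: ρ → (-3,18,7)
river: ρ → (7,10,-11)
river: ρ → (-11,12,6)
river: ρ → (6,12,-11)
river: ρ → (-11,10,7)
ρ-cycle length = 6 (tail of 0 descent steps not counted)

6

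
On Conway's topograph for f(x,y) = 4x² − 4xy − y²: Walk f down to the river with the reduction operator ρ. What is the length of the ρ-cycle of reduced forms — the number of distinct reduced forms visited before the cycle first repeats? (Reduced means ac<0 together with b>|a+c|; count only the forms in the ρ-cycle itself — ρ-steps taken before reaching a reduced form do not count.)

D = 32, ⌊√D⌋ = 5
descent: ρ → (-1,4,4)  [lands on river]
river: ρ → (4,4,-1)
ρ-cycle length = 2 (tail of 1 descent step not counted)

2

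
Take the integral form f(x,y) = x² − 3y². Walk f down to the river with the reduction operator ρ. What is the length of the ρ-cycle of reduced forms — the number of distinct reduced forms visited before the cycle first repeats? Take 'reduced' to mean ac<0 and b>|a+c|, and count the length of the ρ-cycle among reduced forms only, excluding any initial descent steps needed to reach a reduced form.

D = 12, ⌊√D⌋ = 3
descent: ρ → (-3,0,1)
descent: ρ → (1,2,-2)  [lands on river]
river: ρ → (-2,2,1)
ρ-cycle length = 2 (tail of 2 descent steps not counted)

2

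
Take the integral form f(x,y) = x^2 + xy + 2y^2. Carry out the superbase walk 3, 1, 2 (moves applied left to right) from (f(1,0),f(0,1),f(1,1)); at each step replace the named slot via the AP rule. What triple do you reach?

start (1,2,4) = (f(1,0),f(0,1),f(1,1))
replace slot 3: 2·(1+2) − 4 = 2 → (1,2,2)
replace slot 1: 2·(2+2) − 1 = 7 → (7,2,2)
replace slot 2: 2·(7+2) − 2 = 16 → (7,16,2)

7,16,2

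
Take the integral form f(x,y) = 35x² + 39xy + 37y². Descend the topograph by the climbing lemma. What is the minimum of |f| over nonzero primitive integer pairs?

translate: b→-31 (≡39 mod 70), so (35,39,37)→(35,-31,33)
flip: (35,-31,33)→(33,31,35)
reduced (well bottom): (33,31,35) with a≤c, −a<b≤a
well minimum = a = 33

33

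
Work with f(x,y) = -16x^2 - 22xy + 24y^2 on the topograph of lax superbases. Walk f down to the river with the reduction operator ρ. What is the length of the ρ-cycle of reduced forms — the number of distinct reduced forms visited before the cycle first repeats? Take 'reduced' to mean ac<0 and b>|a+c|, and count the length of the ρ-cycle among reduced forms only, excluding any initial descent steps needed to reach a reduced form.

D = 2020, ⌊√D⌋ = 44
descent: ρ → (24,22,-16)  [lands on river]
river: ρ → (-16,42,4)
river: ρ → (4,38,-36)
river: ρ → (-36,34,6)
river: ρ → (6,38,-24)
river: ρ → (-24,10,20)
river: ρ → (20,30,-14)
river: ρ → (-14,26,24)
ρ-cycle length = 8 (tail of 1 descent step not counted)

8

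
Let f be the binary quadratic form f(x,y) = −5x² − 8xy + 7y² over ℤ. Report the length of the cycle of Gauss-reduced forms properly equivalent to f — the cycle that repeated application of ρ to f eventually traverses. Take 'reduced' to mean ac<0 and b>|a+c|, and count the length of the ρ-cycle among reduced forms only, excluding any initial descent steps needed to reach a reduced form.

D = 204, ⌊√D⌋ = 14
descent: ρ → (7,8,-5)  [lands on river]
river: ρ → (-5,12,3)
river: ρ → (3,12,-5)
river: ρ → (-5,8,7)
river: ρ → (7,6,-6)
river: ρ → (-6,6,7)
ρ-cycle length = 6 (tail of 1 descent step not counted)

6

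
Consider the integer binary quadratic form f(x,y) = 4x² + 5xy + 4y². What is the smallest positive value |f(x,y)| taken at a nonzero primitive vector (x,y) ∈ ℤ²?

translate: b→-3 (≡5 mod 8), so (4,5,4)→(4,-3,3)
flip: (4,-3,3)→(3,3,4)
reduced (well bottom): (3,3,4) with a≤c, −a<b≤a
well minimum = a = 3

3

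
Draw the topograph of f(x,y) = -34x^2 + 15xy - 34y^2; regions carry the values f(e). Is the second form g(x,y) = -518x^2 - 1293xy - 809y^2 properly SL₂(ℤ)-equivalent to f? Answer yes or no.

D₁ = -4399, D₂ = -4399
f is negative-definite; reduce −f:
−f: flip: (34,-15,34)→(34,15,34)
−f: reduced (well bottom): (34,15,34) with a≤c, −a<b≤a
flip sign back: reduced form of f is (-34,-15,-34)
g is negative-definite; reduce −g:
−g: translate: b→257 (≡1293 mod 1036), so (518,1293,809)→(518,257,34)
−g: flip: (518,257,34)→(34,-257,518)
−g: translate: b→15 (≡-257 mod 68), so (34,-257,518)→(34,15,34)
−g: reduced (well bottom): (34,15,34) with a≤c, −a<b≤a
flip sign back: reduced form of g is (-34,-15,-34)
reduced forms (-34, -15, -34) vs (-34, -15, -34) ⇒ equivalent

yes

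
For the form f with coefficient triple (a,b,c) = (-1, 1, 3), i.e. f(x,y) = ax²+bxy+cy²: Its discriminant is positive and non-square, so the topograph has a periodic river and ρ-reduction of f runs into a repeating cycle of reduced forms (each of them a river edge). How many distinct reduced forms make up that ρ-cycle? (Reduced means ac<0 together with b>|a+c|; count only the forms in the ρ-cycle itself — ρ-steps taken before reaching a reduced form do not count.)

D = 13, ⌊√D⌋ = 3
descent: ρ → (3,-1,-1)
descent: ρ → (-1,3,1)  [lands on river]
river: ρ → (1,3,-1)
ρ-cycle length = 2 (tail of 2 descent steps not counted)

2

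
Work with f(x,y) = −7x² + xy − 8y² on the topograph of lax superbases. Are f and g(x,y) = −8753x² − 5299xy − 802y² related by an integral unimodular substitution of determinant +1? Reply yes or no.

D₁ = -223, D₂ = -223
f is negative-definite; reduce −f:
−f: reduced (well bottom): (7,-1,8) with a≤c, −a<b≤a
flip sign back: reduced form of f is (-7,1,-8)
g is negative-definite; reduce −g:
−g: flip: (8753,5299,802)→(802,-5299,8753)
−g: translate: b→-487 (≡-5299 mod 1604), so (802,-5299,8753)→(802,-487,74)
−g: flip: (802,-487,74)→(74,487,802)
−g: translate: b→43 (≡487 mod 148), so (74,487,802)→(74,43,7)
−g: flip: (74,43,7)→(7,-43,74)
−g: translate: b→-1 (≡-43 mod 14), so (7,-43,74)→(7,-1,8)
−g: reduced (well bottom): (7,-1,8) with a≤c, −a<b≤a
flip sign back: reduced form of g is (-7,1,-8)
reduced forms (-7, 1, -8) vs (-7, 1, -8) ⇒ equivalent

yes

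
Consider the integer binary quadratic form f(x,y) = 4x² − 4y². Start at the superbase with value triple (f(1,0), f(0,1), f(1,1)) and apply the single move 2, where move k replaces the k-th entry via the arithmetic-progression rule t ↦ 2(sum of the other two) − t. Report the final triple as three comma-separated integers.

start (4,-4,0) = (f(1,0),f(0,1),f(1,1))
replace slot 2: 2·(4+0) − (-4) = 12 → (4,12,0)

4,12,0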